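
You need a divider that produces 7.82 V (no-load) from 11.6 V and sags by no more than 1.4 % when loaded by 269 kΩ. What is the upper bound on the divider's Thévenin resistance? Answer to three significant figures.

Loading drop = R_th/(R_th + R_L) ≤ 0.0140, so R_th ≤ R_L · ε/(1−ε) = 269 kΩ × 0.0140/0.9860 = 3.82 kΩ.
(Any R1, R2 with R2/(R1+R2) = 0.674 and R1‖R2 ≤ 3.82 kΩ will meet the spec.)

R_th ≤ 3.82 kΩ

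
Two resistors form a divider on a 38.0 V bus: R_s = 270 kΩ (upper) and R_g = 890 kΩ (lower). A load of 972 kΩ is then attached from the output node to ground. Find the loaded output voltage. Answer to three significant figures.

The load sits in parallel with R_g: R_g‖R_L = (890 × 972) / (890 + 972) = 464.6 kΩ.
V_out = 38.0 × 464.6 / (270 + 464.6) = 38.0 × 464.6/734.6 = 24.0 V.
(Unloaded it would have been 29.2 V.)

V_out ≈ 24.0 V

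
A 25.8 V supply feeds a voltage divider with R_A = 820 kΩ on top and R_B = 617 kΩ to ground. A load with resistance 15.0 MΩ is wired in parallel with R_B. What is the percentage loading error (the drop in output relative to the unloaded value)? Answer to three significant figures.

The divider's output (Thévenin) resistance is R_A‖R_B = 352.1 kΩ.
Fractional drop under load = R_th/(R_th + R_L) = 352.1 / (352.1 + 15000) = 0.02293.
So the output falls by 2.29 %.

2.29 %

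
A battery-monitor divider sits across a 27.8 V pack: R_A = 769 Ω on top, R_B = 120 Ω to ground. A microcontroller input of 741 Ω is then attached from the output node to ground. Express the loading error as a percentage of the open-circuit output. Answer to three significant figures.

The divider's output (Thévenin) resistance is R_A‖R_B = 103.8 Ω.
Fractional drop under load = R_th/(R_th + R_L) = 103.8 / (103.8 + 741) = 0.1229.
So the output falls by 12.3 %.

12.3 %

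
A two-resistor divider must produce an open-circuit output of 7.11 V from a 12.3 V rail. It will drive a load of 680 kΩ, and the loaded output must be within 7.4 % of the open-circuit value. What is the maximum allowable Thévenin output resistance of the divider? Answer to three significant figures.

R_th ≤ 54.3 kΩ

Loading drop = R_th/(R_th + R_L) ≤ 0.0740, so R_th ≤ R_L · ε/(1−ε) = 680 kΩ × 0.0740/0.9260 = 54.3 kΩ.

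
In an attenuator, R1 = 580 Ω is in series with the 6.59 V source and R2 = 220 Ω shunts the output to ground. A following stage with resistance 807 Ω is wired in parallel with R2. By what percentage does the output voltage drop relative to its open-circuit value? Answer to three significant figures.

16.5 %

The divider's output (Thévenin) resistance is R1‖R2 = 159.5 Ω.
Fractional drop under load = R_th/(R_th + R_L) = 159.5 / (159.5 + 807) = 0.1650.
So the output falls by 16.5 %.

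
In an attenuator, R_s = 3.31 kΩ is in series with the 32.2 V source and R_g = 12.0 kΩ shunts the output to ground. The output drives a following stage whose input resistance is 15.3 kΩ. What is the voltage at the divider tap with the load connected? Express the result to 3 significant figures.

The load sits in parallel with R_g: R_g‖R_L = (12.0 × 15.3) / (12.0 + 15.3) = 6.725 kΩ.
V_out = 32.2 × 6.725 / (3.31 + 6.725) = 32.2 × 6.725/10.04 = 21.6 V.

V_out ≈ 21.6 V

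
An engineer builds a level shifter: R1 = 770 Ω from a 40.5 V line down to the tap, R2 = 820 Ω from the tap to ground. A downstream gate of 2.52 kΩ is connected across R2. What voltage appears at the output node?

The load sits in parallel with R2: R2‖R_L = (820 × 2520) / (820 + 2520) = 618.7 Ω.
V_out = 40.5 × 618.7 / (770 + 618.7) = 40.5 × 618.7/1389 = 18.0 V.

V_out ≈ 18.0 V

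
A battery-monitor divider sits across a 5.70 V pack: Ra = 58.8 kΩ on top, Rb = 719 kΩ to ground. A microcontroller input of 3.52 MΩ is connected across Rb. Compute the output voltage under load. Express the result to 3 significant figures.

V_out ≈ 5.19 V

The load sits in parallel with Rb: Rb‖R_L = (719 × 3520) / (719 + 3520) = 597.0 kΩ.
V_out = 5.70 × 597.0 / (58.8 + 597.0) = 5.70 × 597.0/655.8 = 5.19 V.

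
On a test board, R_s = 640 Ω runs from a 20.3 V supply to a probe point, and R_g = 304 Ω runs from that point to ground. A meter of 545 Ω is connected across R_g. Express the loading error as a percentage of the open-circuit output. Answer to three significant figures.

27.4 %

Unloaded V = 20.3 × 304/944.0 = 6.537 V.
Loaded: R_g‖R_L = 195.1 Ω, giving V = 20.3 × 195.1/835.1 = 4.743 V.
Drop = (6.537 − 4.743) / 6.537 = 27.4 %.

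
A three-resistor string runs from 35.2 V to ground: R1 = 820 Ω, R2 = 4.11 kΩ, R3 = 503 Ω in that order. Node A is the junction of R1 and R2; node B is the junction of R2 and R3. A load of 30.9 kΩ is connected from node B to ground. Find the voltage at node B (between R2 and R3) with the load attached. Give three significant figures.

V ≈ 3.21 V

At node B, R3 is in parallel with the load: R3‖R_L = 494.9 Ω.
Below node A the resistance is R2 + (R3‖R_L) = 4605 Ω, so V_A = 35.2 × 4605/5425 = 29.88 V.
Then V_B = V_A × (R3‖R_L)/(R2 + R3‖R_L) = 29.88 × 494.9/4605 = 3.21 V.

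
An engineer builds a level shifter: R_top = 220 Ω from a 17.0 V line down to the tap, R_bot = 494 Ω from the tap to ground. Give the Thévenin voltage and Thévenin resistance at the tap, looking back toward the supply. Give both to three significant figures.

V_th is the open-circuit tap voltage: 17.0 × 494/(220 + 494) = 11.8 V.
With the supply zeroed, R_top and R_bot appear in parallel from the tap: R_th = R_top‖R_bot = (220 × 494)/714.0 = 152 Ω.

V_th = 11.8 V, R_th = 152 Ω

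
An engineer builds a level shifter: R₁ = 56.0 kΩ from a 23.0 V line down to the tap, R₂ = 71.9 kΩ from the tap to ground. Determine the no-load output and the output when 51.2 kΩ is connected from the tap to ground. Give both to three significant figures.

Unloaded: 12.9 V; loaded: 8.01 V

Open-circuit: V = 23.0 × 71.9/(56.0 + 71.9) = 12.9 V.
With the load, R₂ becomes R₂‖R_L = 29.90 kΩ, so V = 23.0 × 29.90/85.90 = 8.01 V.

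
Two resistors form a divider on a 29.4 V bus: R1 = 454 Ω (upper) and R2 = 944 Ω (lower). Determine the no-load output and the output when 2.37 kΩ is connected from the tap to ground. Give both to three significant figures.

Open-circuit: V = 29.4 × 944/(454 + 944) = 19.9 V.
With the load, R2 becomes R2‖R_L = 675.1 Ω, so V = 29.4 × 675.1/1129 = 17.6 V.

Unloaded: 19.9 V; loaded: 17.6 V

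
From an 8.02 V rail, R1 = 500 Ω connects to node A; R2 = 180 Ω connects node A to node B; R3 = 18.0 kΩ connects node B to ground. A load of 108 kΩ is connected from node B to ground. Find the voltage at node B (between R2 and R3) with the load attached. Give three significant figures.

V ≈ 7.68 V

At node B, R3 is in parallel with the load: R3‖R_L = 15430 Ω.
Below node A the resistance is R2 + (R3‖R_L) = 15610 Ω, so V_A = 8.02 × 15610/16110 = 7.771 V.
Then V_B = V_A × (R3‖R_L)/(R2 + R3‖R_L) = 7.771 × 15430/15610 = 7.68 V.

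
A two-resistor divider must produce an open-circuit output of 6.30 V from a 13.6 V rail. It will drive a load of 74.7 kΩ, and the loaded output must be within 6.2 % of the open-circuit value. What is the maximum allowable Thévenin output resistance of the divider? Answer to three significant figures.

Loading drop = R_th/(R_th + R_L) ≤ 0.0620, so R_th ≤ R_L · ε/(1−ε) = 74.7 kΩ × 0.0620/0.9380 = 4.94 kΩ.
(Any R1, R2 with R2/(R1+R2) = 0.463 and R1‖R2 ≤ 4.94 kΩ will meet the spec.)

R_th ≤ 4.94 kΩ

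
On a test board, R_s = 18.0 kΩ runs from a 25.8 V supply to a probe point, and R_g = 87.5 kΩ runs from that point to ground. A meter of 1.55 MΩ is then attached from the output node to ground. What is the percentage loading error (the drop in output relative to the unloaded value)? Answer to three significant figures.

0.954 %

The divider's output (Thévenin) resistance is R_s‖R_g = 14.93 kΩ.
Fractional drop under load = R_th/(R_th + R_L) = 14.93 / (14.93 + 1550) = 0.009540.
So the output falls by 0.954 %.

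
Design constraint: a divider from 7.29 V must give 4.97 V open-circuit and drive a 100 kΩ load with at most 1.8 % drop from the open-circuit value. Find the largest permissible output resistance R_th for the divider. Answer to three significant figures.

Loading drop = R_th/(R_th + R_L) ≤ 0.0180, so R_th ≤ R_L · ε/(1−ε) = 100 kΩ × 0.0180/0.9820 = 1.83 kΩ.

R_th ≤ 1.83 kΩ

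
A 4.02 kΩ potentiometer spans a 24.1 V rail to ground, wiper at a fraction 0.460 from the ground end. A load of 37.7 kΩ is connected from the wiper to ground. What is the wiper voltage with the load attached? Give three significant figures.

The wiper splits the pot into (1−α)R = 2.171 kΩ above and αR = 1.849 kΩ below.
Lower section ‖ load = 1.763 kΩ.
V_wiper = 24.1 × 1.763/(2.171 + 1.763) = 10.8 V.

V ≈ 10.8 V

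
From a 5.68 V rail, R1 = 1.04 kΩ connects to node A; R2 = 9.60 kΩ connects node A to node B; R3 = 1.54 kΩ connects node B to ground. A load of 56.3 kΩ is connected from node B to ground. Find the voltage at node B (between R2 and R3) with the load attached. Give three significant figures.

At node B, R3 is in parallel with the load: R3‖R_L = 1.499 kΩ.
Below node A the resistance is R2 + (R3‖R_L) = 11.10 kΩ, so V_A = 5.68 × 11.10/12.14 = 5.193 V.
Then V_B = V_A × (R3‖R_L)/(R2 + R3‖R_L) = 5.193 × 1.499/11.10 = 0.701 V.

V ≈ 0.701 V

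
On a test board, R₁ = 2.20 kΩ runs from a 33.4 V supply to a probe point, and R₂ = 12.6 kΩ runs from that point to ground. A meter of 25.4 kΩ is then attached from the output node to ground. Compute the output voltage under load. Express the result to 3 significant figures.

The load sits in parallel with R₂: R₂‖R_L = (12.6 × 25.4) / (12.6 + 25.4) = 8.422 kΩ.
V_out = 33.4 × 8.422 / (2.20 + 8.422) = 33.4 × 8.422/10.62 = 26.5 V.

V_out ≈ 26.5 V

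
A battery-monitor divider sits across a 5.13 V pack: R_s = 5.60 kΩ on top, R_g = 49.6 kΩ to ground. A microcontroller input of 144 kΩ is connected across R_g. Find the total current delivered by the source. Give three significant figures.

R_g‖R_L = 36.89 kΩ, so the source sees R_s + R_g‖R_L = 42.49 kΩ.
I = 5.13 V / 42.49 kΩ = 0.121 mA.

I ≈ 0.121 mA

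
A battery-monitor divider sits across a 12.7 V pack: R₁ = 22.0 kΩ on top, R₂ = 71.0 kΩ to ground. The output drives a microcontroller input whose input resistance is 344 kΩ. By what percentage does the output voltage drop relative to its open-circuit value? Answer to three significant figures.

4.66 %

The divider's output (Thévenin) resistance is R₁‖R₂ = 16.80 kΩ.
Fractional drop under load = R_th/(R_th + R_L) = 16.80 / (16.80 + 344) = 0.04655.
So the output falls by 4.66 %.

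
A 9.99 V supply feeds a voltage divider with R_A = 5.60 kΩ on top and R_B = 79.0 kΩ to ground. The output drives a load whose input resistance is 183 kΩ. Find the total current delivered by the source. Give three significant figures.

I ≈ 0.164 mA

R_B‖R_L = 55.18 kΩ, so the source sees R_A + R_B‖R_L = 60.78 kΩ.
I = 9.99 V / 60.78 kΩ = 0.164 mA.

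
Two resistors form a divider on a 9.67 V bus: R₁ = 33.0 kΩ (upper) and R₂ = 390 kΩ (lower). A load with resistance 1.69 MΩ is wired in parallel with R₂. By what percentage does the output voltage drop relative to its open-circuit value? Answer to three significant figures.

1.77 %

The divider's output (Thévenin) resistance is R₁‖R₂ = 30.43 kΩ.
Fractional drop under load = R_th/(R_th + R_L) = 30.43 / (30.43 + 1690) = 0.01768.
So the output falls by 1.77 %.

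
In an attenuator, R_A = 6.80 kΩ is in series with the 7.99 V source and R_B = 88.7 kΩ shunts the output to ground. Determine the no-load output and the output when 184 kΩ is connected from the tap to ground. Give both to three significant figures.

Unloaded: 7.42 V; loaded: 7.17 V

Open-circuit: V = 7.99 × 88.7/(6.80 + 88.7) = 7.42 V.
With the load, R_B becomes R_B‖R_L = 59.85 kΩ, so V = 7.99 × 59.85/66.65 = 7.17 V.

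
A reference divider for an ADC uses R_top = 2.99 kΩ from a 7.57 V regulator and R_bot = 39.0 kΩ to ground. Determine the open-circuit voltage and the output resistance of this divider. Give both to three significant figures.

V_th is the open-circuit tap voltage: 7.57 × 39.0/(2.99 + 39.0) = 7.03 V.
With the supply zeroed, R_top and R_bot appear in parallel from the tap: R_th = R_top‖R_bot = (2.99 × 39.0)/41.99 = 2.78 kΩ.

V_th = 7.03 V, R_th = 2.78 kΩ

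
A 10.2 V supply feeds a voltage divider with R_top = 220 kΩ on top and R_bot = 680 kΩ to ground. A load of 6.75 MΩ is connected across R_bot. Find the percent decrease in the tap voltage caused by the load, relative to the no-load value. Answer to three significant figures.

2.40 %

The divider's output (Thévenin) resistance is R_top‖R_bot = 166.2 kΩ.
Fractional drop under load = R_th/(R_th + R_L) = 166.2 / (166.2 + 6750) = 0.02403.
So the output falls by 2.40 %.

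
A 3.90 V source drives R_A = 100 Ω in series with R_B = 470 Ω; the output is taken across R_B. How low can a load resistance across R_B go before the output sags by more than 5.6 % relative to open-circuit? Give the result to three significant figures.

R_L(min) ≈ 1.39 kΩ

Output resistance R_th = R_A‖R_B = (100 × 470)/570.0 = 82.46 Ω.
The fractional drop is R_th/(R_th + R_L); requiring this ≤ 0.0560 gives R_L ≥ R_th(1/0.0560 − 1) = 82.46 × 16.86 = 1.39 kΩ.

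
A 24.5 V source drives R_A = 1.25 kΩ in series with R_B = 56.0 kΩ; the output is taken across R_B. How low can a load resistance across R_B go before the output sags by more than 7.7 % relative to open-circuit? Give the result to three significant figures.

Output resistance R_th = R_A‖R_B = (1.25 × 56.0)/57.25 = 1.223 kΩ.
The fractional drop is R_th/(R_th + R_L); requiring this ≤ 0.0770 gives R_L ≥ R_th(1/0.0770 − 1) = 1.223 × 11.99 = 14.7 kΩ.

R_L(min) ≈ 14.7 kΩ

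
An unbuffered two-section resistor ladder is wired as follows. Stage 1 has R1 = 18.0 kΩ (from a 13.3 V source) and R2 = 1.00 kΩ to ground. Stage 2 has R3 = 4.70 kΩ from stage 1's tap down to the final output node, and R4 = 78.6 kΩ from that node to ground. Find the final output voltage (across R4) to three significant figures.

V_out ≈ 0.653 V

Stage 2 presents R3+R4 = 83.30 kΩ as a load on stage 1's tap.
Stage 1's lower leg becomes R2‖(R3+R4) = 0.9881 kΩ, so V_mid = 13.3 × 0.9881/18.99 = 0.6921 V.
Stage 2 is itself unloaded: V_out = V_mid × R4/(R3+R4) = 0.6921 × 78.6/83.30 = 0.653 V.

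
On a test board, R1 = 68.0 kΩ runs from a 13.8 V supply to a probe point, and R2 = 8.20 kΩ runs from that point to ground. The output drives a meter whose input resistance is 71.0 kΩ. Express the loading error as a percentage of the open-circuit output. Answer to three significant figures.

The divider's output (Thévenin) resistance is R1‖R2 = 7.318 kΩ.
Fractional drop under load = R_th/(R_th + R_L) = 7.318 / (7.318 + 71.0) = 0.09343.
So the output falls by 9.34 %.

9.34 %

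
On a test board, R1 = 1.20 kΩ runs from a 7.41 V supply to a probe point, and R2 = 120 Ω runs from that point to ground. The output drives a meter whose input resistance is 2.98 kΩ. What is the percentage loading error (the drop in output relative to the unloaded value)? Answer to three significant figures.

The divider's output (Thévenin) resistance is R1‖R2 = 109.1 Ω.
Fractional drop under load = R_th/(R_th + R_L) = 109.1 / (109.1 + 2980) = 0.03531.
So the output falls by 3.53 %.

3.53 %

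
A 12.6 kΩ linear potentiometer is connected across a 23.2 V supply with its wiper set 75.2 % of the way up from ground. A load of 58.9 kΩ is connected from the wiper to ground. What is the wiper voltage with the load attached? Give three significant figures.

The wiper splits the pot into (1−α)R = 3.125 kΩ above and αR = 9.475 kΩ below.
Lower section ‖ load = 8.162 kΩ.
V_wiper = 23.2 × 8.162/(3.125 + 8.162) = 16.8 V.

V ≈ 16.8 V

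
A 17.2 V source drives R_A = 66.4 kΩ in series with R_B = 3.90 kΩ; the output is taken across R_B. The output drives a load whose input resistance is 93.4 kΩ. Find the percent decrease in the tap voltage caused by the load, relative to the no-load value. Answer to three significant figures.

The divider's output (Thévenin) resistance is R_A‖R_B = 3.684 kΩ.
Fractional drop under load = R_th/(R_th + R_L) = 3.684 / (3.684 + 93.4) = 0.03794.
So the output falls by 3.79 %.

3.79 %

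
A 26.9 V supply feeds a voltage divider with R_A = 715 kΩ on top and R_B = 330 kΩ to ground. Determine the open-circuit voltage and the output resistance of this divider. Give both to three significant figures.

V_th is the open-circuit tap voltage: 26.9 × 330/(715 + 330) = 8.49 V.
With the supply zeroed, R_A and R_B appear in parallel from the tap: R_th = R_A‖R_B = (715 × 330)/1045 = 226 kΩ.

V_th = 8.49 V, R_th = 226 kΩ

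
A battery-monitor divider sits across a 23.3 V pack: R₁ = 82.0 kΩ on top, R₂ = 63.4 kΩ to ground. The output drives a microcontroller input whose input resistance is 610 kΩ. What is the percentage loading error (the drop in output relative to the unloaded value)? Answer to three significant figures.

5.54 %

The divider's output (Thévenin) resistance is R₁‖R₂ = 35.76 kΩ.
Fractional drop under load = R_th/(R_th + R_L) = 35.76 / (35.76 + 610) = 0.05537.
So the output falls by 5.54 %.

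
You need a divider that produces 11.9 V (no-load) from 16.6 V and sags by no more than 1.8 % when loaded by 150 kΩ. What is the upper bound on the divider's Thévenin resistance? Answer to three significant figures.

Loading drop = R_th/(R_th + R_L) ≤ 0.0180, so R_th ≤ R_L · ε/(1−ε) = 150 kΩ × 0.0180/0.9820 = 2.75 kΩ.
(Any R1, R2 with R2/(R1+R2) = 0.717 and R1‖R2 ≤ 2.75 kΩ will meet the spec.)

R_th ≤ 2.75 kΩ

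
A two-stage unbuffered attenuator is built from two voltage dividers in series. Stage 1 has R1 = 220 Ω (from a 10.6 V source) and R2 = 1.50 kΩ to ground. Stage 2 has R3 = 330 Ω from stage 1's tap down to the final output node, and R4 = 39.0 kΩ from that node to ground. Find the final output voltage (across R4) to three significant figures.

Stage 2 presents R3+R4 = 39330 Ω as a load on stage 1's tap.
Stage 1's lower leg becomes R2‖(R3+R4) = 1445 Ω, so V_mid = 10.6 × 1445/1665 = 9.199 V.
Stage 2 is itself unloaded: V_out = V_mid × R4/(R3+R4) = 9.199 × 39000/39330 = 9.12 V.

V_out ≈ 9.12 V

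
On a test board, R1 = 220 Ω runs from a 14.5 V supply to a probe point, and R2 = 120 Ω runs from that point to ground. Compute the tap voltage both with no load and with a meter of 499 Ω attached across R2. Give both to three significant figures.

Unloaded: 5.12 V; loaded: 4.43 V

Open-circuit: V = 14.5 × 120/(220 + 120) = 5.12 V.
With the load, R2 becomes R2‖R_L = 96.74 Ω, so V = 14.5 × 96.74/316.7 = 4.43 V.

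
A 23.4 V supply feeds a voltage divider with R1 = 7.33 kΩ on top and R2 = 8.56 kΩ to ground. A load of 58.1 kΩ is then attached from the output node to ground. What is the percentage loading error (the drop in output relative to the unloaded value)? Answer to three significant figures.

6.36 %

The divider's output (Thévenin) resistance is R1‖R2 = 3.949 kΩ.
Fractional drop under load = R_th/(R_th + R_L) = 3.949 / (3.949 + 58.1) = 0.06364.
So the output falls by 6.36 %.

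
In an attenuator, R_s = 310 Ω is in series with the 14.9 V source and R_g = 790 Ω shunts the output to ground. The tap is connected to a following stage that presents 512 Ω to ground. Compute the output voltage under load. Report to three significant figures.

The load sits in parallel with R_g: R_g‖R_L = (790 × 512) / (790 + 512) = 310.7 Ω.
V_out = 14.9 × 310.7 / (310 + 310.7) = 14.9 × 310.7/620.7 = 7.46 V.
(Unloaded it would have been 10.7 V.)

V_out ≈ 7.46 V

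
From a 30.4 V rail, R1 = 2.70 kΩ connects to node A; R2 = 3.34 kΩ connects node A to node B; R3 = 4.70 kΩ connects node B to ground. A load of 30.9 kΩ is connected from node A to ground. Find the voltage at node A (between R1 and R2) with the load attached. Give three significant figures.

V ≈ 21.4 V

Below node A the series string R2+R3 = 8.040 kΩ sits in parallel with the 30.9 kΩ load: 6.380 kΩ.
V_A = 30.4 × 6.380/(2.70 + 6.380) = 21.4 V.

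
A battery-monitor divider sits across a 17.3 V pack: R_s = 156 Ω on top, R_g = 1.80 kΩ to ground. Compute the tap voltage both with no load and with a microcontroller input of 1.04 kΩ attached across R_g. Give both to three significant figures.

Open-circuit: V = 17.3 × 1800/(156 + 1800) = 15.9 V.
With the load, R_g becomes R_g‖R_L = 659.2 Ω, so V = 17.3 × 659.2/815.2 = 14.0 V.

Unloaded: 15.9 V; loaded: 14.0 V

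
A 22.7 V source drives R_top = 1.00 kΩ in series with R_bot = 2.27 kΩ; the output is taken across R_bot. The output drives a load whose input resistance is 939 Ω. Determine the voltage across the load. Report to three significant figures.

V_out ≈ 9.06 V

The load sits in parallel with R_bot: R_bot‖R_L = (2270 × 939) / (2270 + 939) = 664.2 Ω.
V_out = 22.7 × 664.2 / (1000 + 664.2) = 22.7 × 664.2/1664 = 9.06 V.
(Unloaded it would have been 15.8 V.)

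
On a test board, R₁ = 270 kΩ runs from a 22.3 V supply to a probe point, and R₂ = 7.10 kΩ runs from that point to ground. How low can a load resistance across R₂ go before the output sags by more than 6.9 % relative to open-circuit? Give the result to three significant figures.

R_L(min) ≈ 93.3 kΩ

Output resistance R_th = R₁‖R₂ = (270 × 7.10)/277.1 = 6.918 kΩ.
The fractional drop is R_th/(R_th + R_L); requiring this ≤ 0.0690 gives R_L ≥ R_th(1/0.0690 − 1) = 6.918 × 13.49 = 93.3 kΩ.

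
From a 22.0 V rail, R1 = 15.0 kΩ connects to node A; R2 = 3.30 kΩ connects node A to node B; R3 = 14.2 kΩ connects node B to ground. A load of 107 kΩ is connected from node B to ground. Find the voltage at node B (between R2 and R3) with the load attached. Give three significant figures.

V ≈ 8.94 V

At node B, R3 is in parallel with the load: R3‖R_L = 12.54 kΩ.
Below node A the resistance is R2 + (R3‖R_L) = 15.84 kΩ, so V_A = 22.0 × 15.84/30.84 = 11.30 V.
Then V_B = V_A × (R3‖R_L)/(R2 + R3‖R_L) = 11.30 × 12.54/15.84 = 8.94 V.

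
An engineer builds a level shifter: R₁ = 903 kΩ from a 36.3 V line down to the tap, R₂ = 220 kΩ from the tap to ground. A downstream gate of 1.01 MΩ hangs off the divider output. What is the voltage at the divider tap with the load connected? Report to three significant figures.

V_out ≈ 6.05 V

The load sits in parallel with R₂: R₂‖R_L = (220 × 1010) / (220 + 1010) = 180.7 kΩ.
V_out = 36.3 × 180.7 / (903 + 180.7) = 36.3 × 180.7/1084 = 6.05 V.
(Unloaded it would have been 7.11 V.)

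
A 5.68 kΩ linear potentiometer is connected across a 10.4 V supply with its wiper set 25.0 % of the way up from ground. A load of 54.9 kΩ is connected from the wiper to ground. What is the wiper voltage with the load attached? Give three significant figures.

V ≈ 2.55 V

The wiper splits the pot into (1−α)R = 4.260 kΩ above and αR = 1.420 kΩ below.
Lower section ‖ load = 1.384 kΩ.
V_wiper = 10.4 × 1.384/(4.260 + 1.384) = 2.55 V.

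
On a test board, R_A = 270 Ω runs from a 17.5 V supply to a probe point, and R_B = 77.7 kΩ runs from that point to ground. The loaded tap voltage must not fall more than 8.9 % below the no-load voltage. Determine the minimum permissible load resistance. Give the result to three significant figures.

Output resistance R_th = R_A‖R_B = (270 × 77700)/77970 = 269.1 Ω.
The fractional drop is R_th/(R_th + R_L); requiring this ≤ 0.0890 gives R_L ≥ R_th(1/0.0890 − 1) = 269.1 × 10.24 = 2.75 kΩ.

R_L(min) ≈ 2.75 kΩ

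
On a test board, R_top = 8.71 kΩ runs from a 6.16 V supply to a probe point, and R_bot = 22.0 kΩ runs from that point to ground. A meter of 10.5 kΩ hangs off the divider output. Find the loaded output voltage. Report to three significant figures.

V_out ≈ 2.77 V

The load sits in parallel with R_bot: R_bot‖R_L = (22.0 × 10.5) / (22.0 + 10.5) = 7.108 kΩ.
V_out = 6.16 × 7.108 / (8.71 + 7.108) = 6.16 × 7.108/15.82 = 2.77 V.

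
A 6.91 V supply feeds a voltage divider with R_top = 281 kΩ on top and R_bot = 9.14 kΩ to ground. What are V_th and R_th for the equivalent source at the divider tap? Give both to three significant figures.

V_th is the open-circuit tap voltage: 6.91 × 9.14/(281 + 9.14) = 0.218 V.
With the supply zeroed, R_top and R_bot appear in parallel from the tap: R_th = R_top‖R_bot = (281 × 9.14)/290.1 = 8.85 kΩ.

V_th = 0.218 V, R_th = 8.85 kΩ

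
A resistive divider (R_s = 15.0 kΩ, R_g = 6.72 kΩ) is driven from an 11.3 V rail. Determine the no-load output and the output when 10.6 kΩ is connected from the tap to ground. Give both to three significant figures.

Open-circuit: V = 11.3 × 6.72/(15.0 + 6.72) = 3.50 V.
With the load, R_g becomes R_g‖R_L = 4.113 kΩ, so V = 11.3 × 4.113/19.11 = 2.43 V.

Unloaded: 3.50 V; loaded: 2.43 V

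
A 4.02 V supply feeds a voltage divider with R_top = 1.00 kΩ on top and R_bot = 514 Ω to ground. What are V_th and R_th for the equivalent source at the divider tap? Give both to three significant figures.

V_th = 1.36 V, R_th = 339 Ω

V_th is the open-circuit tap voltage: 4.02 × 514/(1000 + 514) = 1.36 V.
With the supply zeroed, R_top and R_bot appear in parallel from the tap: R_th = R_top‖R_bot = (1000 × 514)/1514 = 339 Ω.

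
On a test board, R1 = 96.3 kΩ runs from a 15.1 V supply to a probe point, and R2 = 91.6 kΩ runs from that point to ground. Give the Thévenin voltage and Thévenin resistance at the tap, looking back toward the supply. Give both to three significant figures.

V_th = 7.36 V, R_th = 46.9 kΩ

V_th is the open-circuit tap voltage: 15.1 × 91.6/(96.3 + 91.6) = 7.36 V.
With the supply zeroed, R1 and R2 appear in parallel from the tap: R_th = R1‖R2 = (96.3 × 91.6)/187.9 = 46.9 kΩ.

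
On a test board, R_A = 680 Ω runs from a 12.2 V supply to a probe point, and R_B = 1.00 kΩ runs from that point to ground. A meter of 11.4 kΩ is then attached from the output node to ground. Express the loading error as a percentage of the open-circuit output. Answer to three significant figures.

3.43 %

The divider's output (Thévenin) resistance is R_A‖R_B = 404.8 Ω.
Fractional drop under load = R_th/(R_th + R_L) = 404.8 / (404.8 + 11400) = 0.03429.
So the output falls by 3.43 %.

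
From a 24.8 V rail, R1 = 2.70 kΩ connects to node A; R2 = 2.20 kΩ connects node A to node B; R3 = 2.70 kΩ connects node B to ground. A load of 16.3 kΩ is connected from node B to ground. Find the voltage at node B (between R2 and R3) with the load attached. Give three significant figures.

V ≈ 7.96 V

At node B, R3 is in parallel with the load: R3‖R_L = 2.316 kΩ.
Below node A the resistance is R2 + (R3‖R_L) = 4.516 kΩ, so V_A = 24.8 × 4.516/7.216 = 15.52 V.
Then V_B = V_A × (R3‖R_L)/(R2 + R3‖R_L) = 15.52 × 2.316/4.516 = 7.96 V.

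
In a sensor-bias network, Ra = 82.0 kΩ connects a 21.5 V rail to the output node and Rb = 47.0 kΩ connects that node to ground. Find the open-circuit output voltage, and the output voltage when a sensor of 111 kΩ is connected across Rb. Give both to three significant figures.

Unloaded: 7.83 V; loaded: 6.17 V

Open-circuit: V = 21.5 × 47.0/(82.0 + 47.0) = 7.83 V.
With the load, Rb becomes Rb‖R_L = 33.02 kΩ, so V = 21.5 × 33.02/115.0 = 6.17 V.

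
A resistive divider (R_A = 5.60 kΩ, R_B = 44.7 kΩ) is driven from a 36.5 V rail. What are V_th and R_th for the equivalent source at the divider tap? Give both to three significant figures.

V_th is the open-circuit tap voltage: 36.5 × 44.7/(5.60 + 44.7) = 32.4 V.
With the supply zeroed, R_A and R_B appear in parallel from the tap: R_th = R_A‖R_B = (5.60 × 44.7)/50.30 = 4.98 kΩ.

V_th = 32.4 V, R_th = 4.98 kΩ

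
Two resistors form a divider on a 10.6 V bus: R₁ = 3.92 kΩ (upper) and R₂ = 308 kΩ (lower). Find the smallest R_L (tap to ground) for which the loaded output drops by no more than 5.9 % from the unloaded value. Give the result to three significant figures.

R_L(min) ≈ 61.7 kΩ

Output resistance R_th = R₁‖R₂ = (3.92 × 308)/311.9 = 3.871 kΩ.
The fractional drop is R_th/(R_th + R_L); requiring this ≤ 0.0590 gives R_L ≥ R_th(1/0.0590 − 1) = 3.871 × 15.95 = 61.7 kΩ.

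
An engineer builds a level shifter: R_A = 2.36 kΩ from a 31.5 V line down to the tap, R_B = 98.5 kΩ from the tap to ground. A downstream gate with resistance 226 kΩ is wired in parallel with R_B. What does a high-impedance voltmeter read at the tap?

The load sits in parallel with R_B: R_B‖R_L = (98.5 × 226) / (98.5 + 226) = 68.60 kΩ.
V_out = 31.5 × 68.60 / (2.36 + 68.60) = 31.5 × 68.60/70.96 = 30.5 V.
(Unloaded it would have been 30.8 V.)

V_out ≈ 30.5 V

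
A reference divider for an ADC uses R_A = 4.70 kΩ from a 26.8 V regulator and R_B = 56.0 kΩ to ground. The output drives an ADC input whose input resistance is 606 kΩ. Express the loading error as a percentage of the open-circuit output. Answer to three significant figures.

The divider's output (Thévenin) resistance is R_A‖R_B = 4.336 kΩ.
Fractional drop under load = R_th/(R_th + R_L) = 4.336 / (4.336 + 606) = 0.007104.
So the output falls by 0.710 %.

0.710 %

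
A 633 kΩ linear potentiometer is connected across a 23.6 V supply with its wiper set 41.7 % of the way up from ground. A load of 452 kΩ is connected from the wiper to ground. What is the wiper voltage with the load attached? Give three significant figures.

V ≈ 7.34 V

The wiper splits the pot into (1−α)R = 369.0 kΩ above and αR = 264.0 kΩ below.
Lower section ‖ load = 166.6 kΩ.
V_wiper = 23.6 × 166.6/(369.0 + 166.6) = 7.34 V.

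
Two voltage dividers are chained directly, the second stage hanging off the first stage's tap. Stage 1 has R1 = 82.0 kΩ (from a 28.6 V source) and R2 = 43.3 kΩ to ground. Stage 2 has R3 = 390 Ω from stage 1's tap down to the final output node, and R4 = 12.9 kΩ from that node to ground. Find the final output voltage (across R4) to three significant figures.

Stage 2 presents R3+R4 = 13290 Ω as a load on stage 1's tap.
Stage 1's lower leg becomes R2‖(R3+R4) = 10170 Ω, so V_mid = 28.6 × 10170/92170 = 3.155 V.
Stage 2 is itself unloaded: V_out = V_mid × R4/(R3+R4) = 3.155 × 12900/13290 = 3.06 V.

V_out ≈ 3.06 V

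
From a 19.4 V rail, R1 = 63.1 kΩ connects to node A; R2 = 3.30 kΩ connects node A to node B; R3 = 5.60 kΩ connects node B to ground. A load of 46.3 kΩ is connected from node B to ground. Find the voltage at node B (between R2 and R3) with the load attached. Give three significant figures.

At node B, R3 is in parallel with the load: R3‖R_L = 4.996 kΩ.
Below node A the resistance is R2 + (R3‖R_L) = 8.296 kΩ, so V_A = 19.4 × 8.296/71.40 = 2.254 V.
Then V_B = V_A × (R3‖R_L)/(R2 + R3‖R_L) = 2.254 × 4.996/8.296 = 1.36 V.

V ≈ 1.36 V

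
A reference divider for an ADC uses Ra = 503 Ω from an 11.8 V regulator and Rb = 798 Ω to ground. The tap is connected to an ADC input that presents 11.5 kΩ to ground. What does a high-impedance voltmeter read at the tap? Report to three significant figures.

The load sits in parallel with Rb: Rb‖R_L = (798 × 11500) / (798 + 11500) = 746.2 Ω.
V_out = 11.8 × 746.2 / (503 + 746.2) = 11.8 × 746.2/1249 = 7.05 V.
(Unloaded it would have been 7.24 V.)

V_out ≈ 7.05 V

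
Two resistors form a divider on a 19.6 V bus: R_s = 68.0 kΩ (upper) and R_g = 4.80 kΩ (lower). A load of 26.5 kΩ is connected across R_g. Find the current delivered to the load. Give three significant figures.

R_g‖R_L = 4.064 kΩ; V_out = 19.6 × 4.064/72.06 = 1.105 V.
I_L = V_out / R_L = 1.105 / 26.5 kΩ = 0.0417 mA.

I_L ≈ 0.0417 mA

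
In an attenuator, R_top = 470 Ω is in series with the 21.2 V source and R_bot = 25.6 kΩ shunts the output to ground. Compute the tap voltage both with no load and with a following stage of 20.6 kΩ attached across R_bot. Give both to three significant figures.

Open-circuit: V = 21.2 × 25600/(470 + 25600) = 20.8 V.
With the load, R_bot becomes R_bot‖R_L = 11410 Ω, so V = 21.2 × 11410/11880 = 20.4 V.

Unloaded: 20.8 V; loaded: 20.4 V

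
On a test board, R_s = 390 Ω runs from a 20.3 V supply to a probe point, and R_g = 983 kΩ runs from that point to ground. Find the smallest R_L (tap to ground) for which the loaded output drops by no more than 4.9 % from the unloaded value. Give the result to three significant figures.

R_L(min) ≈ 7.57 kΩ

Output resistance R_th = R_s‖R_g = (390 × 983000)/983400 = 389.8 Ω.
The fractional drop is R_th/(R_th + R_L); requiring this ≤ 0.0490 gives R_L ≥ R_th(1/0.0490 − 1) = 389.8 × 19.41 = 7.57 kΩ.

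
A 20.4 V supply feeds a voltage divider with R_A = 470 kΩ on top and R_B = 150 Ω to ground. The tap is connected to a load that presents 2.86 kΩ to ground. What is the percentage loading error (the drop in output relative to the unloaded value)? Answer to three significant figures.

4.98 %

The divider's output (Thévenin) resistance is R_A‖R_B = 150.0 Ω.
Fractional drop under load = R_th/(R_th + R_L) = 150.0 / (150.0 + 2860) = 0.04982.
So the output falls by 4.98 %.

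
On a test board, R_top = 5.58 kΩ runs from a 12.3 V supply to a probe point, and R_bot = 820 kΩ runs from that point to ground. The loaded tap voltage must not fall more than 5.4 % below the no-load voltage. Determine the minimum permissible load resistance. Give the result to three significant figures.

R_L(min) ≈ 97.1 kΩ

Output resistance R_th = R_top‖R_bot = (5.58 × 820)/825.6 = 5.542 kΩ.
The fractional drop is R_th/(R_th + R_L); requiring this ≤ 0.0540 gives R_L ≥ R_th(1/0.0540 − 1) = 5.542 × 17.52 = 97.1 kΩ.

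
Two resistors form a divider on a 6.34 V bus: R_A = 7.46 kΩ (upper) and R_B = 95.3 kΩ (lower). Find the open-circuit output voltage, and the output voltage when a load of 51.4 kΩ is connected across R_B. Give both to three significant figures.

Open-circuit: V = 6.34 × 95.3/(7.46 + 95.3) = 5.88 V.
With the load, R_B becomes R_B‖R_L = 33.39 kΩ, so V = 6.34 × 33.39/40.85 = 5.18 V.

Unloaded: 5.88 V; loaded: 5.18 V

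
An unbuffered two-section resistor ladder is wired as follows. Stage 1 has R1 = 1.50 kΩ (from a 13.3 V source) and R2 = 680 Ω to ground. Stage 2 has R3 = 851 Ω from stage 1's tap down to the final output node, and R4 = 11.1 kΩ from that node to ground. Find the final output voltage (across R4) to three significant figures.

Stage 2 presents R3+R4 = 11950 Ω as a load on stage 1's tap.
Stage 1's lower leg becomes R2‖(R3+R4) = 643.4 Ω, so V_mid = 13.3 × 643.4/2143 = 3.992 V.
Stage 2 is itself unloaded: V_out = V_mid × R4/(R3+R4) = 3.992 × 11100/11950 = 3.71 V.

V_out ≈ 3.71 V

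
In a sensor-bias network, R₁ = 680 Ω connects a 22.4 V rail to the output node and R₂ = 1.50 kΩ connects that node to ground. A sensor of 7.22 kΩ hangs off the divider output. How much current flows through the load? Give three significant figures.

I_L ≈ 2.00 mA

R₂‖R_L = 1242 Ω; V_out = 22.4 × 1242/1922 = 14.47 V.
I_L = V_out / R_L = 14.47 / 7.22 kΩ = 2.00 mA.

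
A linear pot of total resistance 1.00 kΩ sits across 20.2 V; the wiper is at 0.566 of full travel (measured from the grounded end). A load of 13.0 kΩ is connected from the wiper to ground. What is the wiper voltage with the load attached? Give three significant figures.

V ≈ 11.2 V

The wiper splits the pot into (1−α)R = 434.0 Ω above and αR = 566.0 Ω below.
Lower section ‖ load = 542.4 Ω.
V_wiper = 20.2 × 542.4/(434.0 + 542.4) = 11.2 V.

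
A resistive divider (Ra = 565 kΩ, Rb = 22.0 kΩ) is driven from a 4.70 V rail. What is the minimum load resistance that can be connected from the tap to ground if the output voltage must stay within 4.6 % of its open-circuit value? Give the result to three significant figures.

R_L(min) ≈ 439 kΩ

Output resistance R_th = Ra‖Rb = (565 × 22.0)/587.0 = 21.18 kΩ.
The fractional drop is R_th/(R_th + R_L); requiring this ≤ 0.0460 gives R_L ≥ R_th(1/0.0460 − 1) = 21.18 × 20.74 = 439 kΩ.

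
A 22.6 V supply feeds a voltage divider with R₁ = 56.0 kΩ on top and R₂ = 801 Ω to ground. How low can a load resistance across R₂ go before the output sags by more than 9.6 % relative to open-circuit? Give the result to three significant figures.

R_L(min) ≈ 7.44 kΩ

Output resistance R_th = R₁‖R₂ = (56000 × 801)/56800 = 789.7 Ω.
The fractional drop is R_th/(R_th + R_L); requiring this ≤ 0.0960 gives R_L ≥ R_th(1/0.0960 − 1) = 789.7 × 9.417 = 7.44 kΩ.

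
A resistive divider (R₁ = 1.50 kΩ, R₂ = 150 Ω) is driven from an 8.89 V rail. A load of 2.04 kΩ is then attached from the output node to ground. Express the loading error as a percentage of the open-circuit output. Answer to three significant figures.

The divider's output (Thévenin) resistance is R₁‖R₂ = 136.4 Ω.
Fractional drop under load = R_th/(R_th + R_L) = 136.4 / (136.4 + 2040) = 0.06266.
So the output falls by 6.27 %.

6.27 %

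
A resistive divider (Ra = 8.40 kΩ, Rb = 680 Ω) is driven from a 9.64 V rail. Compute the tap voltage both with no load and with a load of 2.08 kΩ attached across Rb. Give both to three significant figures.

Open-circuit: V = 9.64 × 680/(8400 + 680) = 0.722 V.
With the load, Rb becomes Rb‖R_L = 512.5 Ω, so V = 9.64 × 512.5/8912 = 0.554 V.

Unloaded: 0.722 V; loaded: 0.554 V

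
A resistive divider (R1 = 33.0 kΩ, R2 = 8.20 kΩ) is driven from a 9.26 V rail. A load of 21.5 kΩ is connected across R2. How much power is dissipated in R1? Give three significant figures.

Total resistance from the source is R1 + (R2‖R_L) = 38.94 kΩ, so I = 9.26/38.94 kΩ = 0.2378 mA.
P = I²·R1 = (0.2378 mA)² × 33.0 kΩ = 1.87 mW.

P ≈ 1.87 mW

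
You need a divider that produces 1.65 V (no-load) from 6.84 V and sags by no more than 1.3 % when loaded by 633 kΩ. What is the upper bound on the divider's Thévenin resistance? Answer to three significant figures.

Loading drop = R_th/(R_th + R_L) ≤ 0.0130, so R_th ≤ R_L · ε/(1−ε) = 633 kΩ × 0.0130/0.9870 = 8.34 kΩ.

R_th ≤ 8.34 kΩ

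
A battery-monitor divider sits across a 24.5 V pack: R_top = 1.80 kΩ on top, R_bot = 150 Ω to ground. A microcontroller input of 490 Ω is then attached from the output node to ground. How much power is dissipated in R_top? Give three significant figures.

Total resistance from the source is R_top + (R_bot‖R_L) = 1915 Ω, so I = 24.5/1915 Ω = 12.79 mA.
P = I²·R_top = (12.79 mA)² × 1.80 kΩ = 295 mW.

P ≈ 295 mW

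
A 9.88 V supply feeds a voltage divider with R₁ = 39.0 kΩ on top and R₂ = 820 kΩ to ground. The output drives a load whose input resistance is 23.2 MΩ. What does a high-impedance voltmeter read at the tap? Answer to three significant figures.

V_out ≈ 9.42 V

The load sits in parallel with R₂: R₂‖R_L = (820 × 23200) / (820 + 23200) = 792.0 kΩ.
V_out = 9.88 × 792.0 / (39.0 + 792.0) = 9.88 × 792.0/831.0 = 9.42 V.
(Unloaded it would have been 9.43 V.)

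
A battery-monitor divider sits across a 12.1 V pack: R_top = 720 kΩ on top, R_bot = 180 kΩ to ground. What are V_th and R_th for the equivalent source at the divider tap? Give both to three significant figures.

V_th = 2.42 V, R_th = 144 kΩ

V_th is the open-circuit tap voltage: 12.1 × 180/(720 + 180) = 2.42 V.
With the supply zeroed, R_top and R_bot appear in parallel from the tap: R_th = R_top‖R_bot = (720 × 180)/900.0 = 144 kΩ.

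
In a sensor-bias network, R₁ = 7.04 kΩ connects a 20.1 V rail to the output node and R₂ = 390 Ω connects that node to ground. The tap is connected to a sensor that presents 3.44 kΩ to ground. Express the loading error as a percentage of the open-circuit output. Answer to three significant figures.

The divider's output (Thévenin) resistance is R₁‖R₂ = 369.5 Ω.
Fractional drop under load = R_th/(R_th + R_L) = 369.5 / (369.5 + 3440) = 0.09700.
So the output falls by 9.70 %.

9.70 %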